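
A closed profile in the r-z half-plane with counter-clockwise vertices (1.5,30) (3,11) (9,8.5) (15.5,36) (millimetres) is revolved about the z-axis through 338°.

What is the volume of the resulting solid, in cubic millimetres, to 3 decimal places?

Profile (r,z), 4 vertices: (1.5,30) (3,11) (9,8.5) (15.5,36)
edge 0: (1.5,30)→(3,11)  cross = 1.5·11 − 3·30 = -73.5000; (r_i+r_j)·cross = 4.5·-73.5000 = -330.7500
edge 1: (3,11)→(9,8.5)  cross = 3·8.5 − 9·11 = -73.5000; (r_i+r_j)·cross = 12·-73.5000 = -882.0000
edge 2: (9,8.5)→(15.5,36)  cross = 9·36 − 15.5·8.5 = 192.2500; (r_i+r_j)·cross = 24.5·192.2500 = 4710.1250
edge 3: (15.5,36)→(1.5,30)  cross = 15.5·30 − 1.5·36 = 411.0000; (r_i+r_j)·cross = 17·411.0000 = 6987.0000
Σcross = 456.2500 → A = |Σcross|/2 = 228.1250 mm²
Σ(r_i+r_j)·cross = 10484.3750 → first moment M = |Σ|/6 = 1747.3958
R_c = M/A = 1747.3958/228.1250 = 7.6598 mm
θ = 338° = 5.899213 rad
V = θ·R_c·A = 5.899213·7.6598·228.1250 = 10308.260 mm³

Volume = 10308.260 mm³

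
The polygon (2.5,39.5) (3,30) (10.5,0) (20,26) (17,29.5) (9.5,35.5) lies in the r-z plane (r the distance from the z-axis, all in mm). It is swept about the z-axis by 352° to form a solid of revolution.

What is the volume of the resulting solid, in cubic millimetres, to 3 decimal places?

Profile (r,z), 6 vertices: (2.5,39.5) (3,30) (10.5,0) (20,26) (17,29.5) (9.5,35.5)
edge 0: (2.5,39.5)→(3,30)  cross = 2.5·30 − 3·39.5 = -43.5000; (r_i+r_j)·cross = 5.5·-43.5000 = -239.2500
edge 1: (3,30)→(10.5,0)  cross = 3·0 − 10.5·30 = -315.0000; (r_i+r_j)·cross = 13.5·-315.0000 = -4252.5000
edge 2: (10.5,0)→(20,26)  cross = 10.5·26 − 20·0 = 273.0000; (r_i+r_j)·cross = 30.5·273.0000 = 8326.5000
edge 3: (20,26)→(17,29.5)  cross = 20·29.5 − 17·26 = 148.0000; (r_i+r_j)·cross = 37·148.0000 = 5476.0000
edge 4: (17,29.5)→(9.5,35.5)  cross = 17·35.5 − 9.5·29.5 = 323.2500; (r_i+r_j)·cross = 26.5·323.2500 = 8566.1250
edge 5: (9.5,35.5)→(2.5,39.5)  cross = 9.5·39.5 − 2.5·35.5 = 286.5000; (r_i+r_j)·cross = 12·286.5000 = 3438.0000
Σcross = 672.2500 → A = |Σcross|/2 = 336.1250 mm²
Σ(r_i+r_j)·cross = 21314.8750 → first moment M = |Σ|/6 = 3552.4792
R_c = M/A = 3552.4792/336.1250 = 10.5689 mm
θ = 352° = 6.143559 rad
V = θ·R_c·A = 6.143559·10.5689·336.1250 = 21824.865 mm³

Volume = 21824.865 mm³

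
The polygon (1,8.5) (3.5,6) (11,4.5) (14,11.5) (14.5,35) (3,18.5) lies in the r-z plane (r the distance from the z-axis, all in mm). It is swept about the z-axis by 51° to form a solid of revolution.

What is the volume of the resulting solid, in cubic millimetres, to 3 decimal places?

Volume = 1906.262 mm³

Profile (r,z), 6 vertices: (1,8.5) (3.5,6) (11,4.5) (14,11.5) (14.5,35) (3,18.5)
edge 0: (1,8.5)→(3.5,6)  cross = 1·6 − 3.5·8.5 = -23.7500; (r_i+r_j)·cross = 4.5·-23.7500 = -106.8750
edge 1: (3.5,6)→(11,4.5)  cross = 3.5·4.5 − 11·6 = -50.2500; (r_i+r_j)·cross = 14.5·-50.2500 = -728.6250
edge 2: (11,4.5)→(14,11.5)  cross = 11·11.5 − 14·4.5 = 63.5000; (r_i+r_j)·cross = 25·63.5000 = 1587.5000
edge 3: (14,11.5)→(14.5,35)  cross = 14·35 − 14.5·11.5 = 323.2500; (r_i+r_j)·cross = 28.5·323.2500 = 9212.6250
edge 4: (14.5,35)→(3,18.5)  cross = 14.5·18.5 − 3·35 = 163.2500; (r_i+r_j)·cross = 17.5·163.2500 = 2856.8750
edge 5: (3,18.5)→(1,8.5)  cross = 3·8.5 − 1·18.5 = 7.0000; (r_i+r_j)·cross = 4·7.0000 = 28.0000
Σcross = 483.0000 → A = |Σcross|/2 = 241.5000 mm²
Σ(r_i+r_j)·cross = 12849.5000 → first moment M = |Σ|/6 = 2141.5833
R_c = M/A = 2141.5833/241.5000 = 8.8678 mm
θ = 51° = 0.890118 rad
V = θ·R_c·A = 0.890118·8.8678·241.5000 = 1906.262 mm³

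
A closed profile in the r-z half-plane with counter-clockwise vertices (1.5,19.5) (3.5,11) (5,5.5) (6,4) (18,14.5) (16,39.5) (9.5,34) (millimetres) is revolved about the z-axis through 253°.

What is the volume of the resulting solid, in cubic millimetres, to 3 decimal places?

Volume = 15984.956 mm³

Profile (r,z), 7 vertices: (1.5,19.5) (3.5,11) (5,5.5) (6,4) (18,14.5) (16,39.5) (9.5,34)
edge 0: (1.5,19.5)→(3.5,11)  cross = 1.5·11 − 3.5·19.5 = -51.7500; (r_i+r_j)·cross = 5·-51.7500 = -258.7500
edge 1: (3.5,11)→(5,5.5)  cross = 3.5·5.5 − 5·11 = -35.7500; (r_i+r_j)·cross = 8.5·-35.7500 = -303.8750
edge 2: (5,5.5)→(6,4)  cross = 5·4 − 6·5.5 = -13.0000; (r_i+r_j)·cross = 11·-13.0000 = -143.0000
edge 3: (6,4)→(18,14.5)  cross = 6·14.5 − 18·4 = 15.0000; (r_i+r_j)·cross = 24·15.0000 = 360.0000
edge 4: (18,14.5)→(16,39.5)  cross = 18·39.5 − 16·14.5 = 479.0000; (r_i+r_j)·cross = 34·479.0000 = 16286.0000
edge 5: (16,39.5)→(9.5,34)  cross = 16·34 − 9.5·39.5 = 168.7500; (r_i+r_j)·cross = 25.5·168.7500 = 4303.1250
edge 6: (9.5,34)→(1.5,19.5)  cross = 9.5·19.5 − 1.5·34 = 134.2500; (r_i+r_j)·cross = 11·134.2500 = 1476.7500
Σcross = 696.5000 → A = |Σcross|/2 = 348.2500 mm²
Σ(r_i+r_j)·cross = 21720.2500 → first moment M = |Σ|/6 = 3620.0417
R_c = M/A = 3620.0417/348.2500 = 10.3950 mm
θ = 253° = 4.415683 rad
V = θ·R_c·A = 4.415683·10.3950·348.2500 = 15984.956 mm³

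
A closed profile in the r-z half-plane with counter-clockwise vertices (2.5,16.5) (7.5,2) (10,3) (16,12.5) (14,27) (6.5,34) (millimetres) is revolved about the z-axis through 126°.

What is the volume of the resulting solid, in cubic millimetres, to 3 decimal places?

Volume = 5471.673 mm³

Profile (r,z), 6 vertices: (2.5,16.5) (7.5,2) (10,3) (16,12.5) (14,27) (6.5,34)
edge 0: (2.5,16.5)→(7.5,2)  cross = 2.5·2 − 7.5·16.5 = -118.7500; (r_i+r_j)·cross = 10·-118.7500 = -1187.5000
edge 1: (7.5,2)→(10,3)  cross = 7.5·3 − 10·2 = 2.5000; (r_i+r_j)·cross = 17.5·2.5000 = 43.7500
edge 2: (10,3)→(16,12.5)  cross = 10·12.5 − 16·3 = 77.0000; (r_i+r_j)·cross = 26·77.0000 = 2002.0000
edge 3: (16,12.5)→(14,27)  cross = 16·27 − 14·12.5 = 257.0000; (r_i+r_j)·cross = 30·257.0000 = 7710.0000
edge 4: (14,27)→(6.5,34)  cross = 14·34 − 6.5·27 = 300.5000; (r_i+r_j)·cross = 20.5·300.5000 = 6160.2500
edge 5: (6.5,34)→(2.5,16.5)  cross = 6.5·16.5 − 2.5·34 = 22.2500; (r_i+r_j)·cross = 9·22.2500 = 200.2500
Σcross = 540.5000 → A = |Σcross|/2 = 270.2500 mm²
Σ(r_i+r_j)·cross = 14928.7500 → first moment M = |Σ|/6 = 2488.1250
R_c = M/A = 2488.1250/270.2500 = 9.2068 mm
θ = 126° = 2.199115 rad
V = θ·R_c·A = 2.199115·9.2068·270.2500 = 5471.673 mm³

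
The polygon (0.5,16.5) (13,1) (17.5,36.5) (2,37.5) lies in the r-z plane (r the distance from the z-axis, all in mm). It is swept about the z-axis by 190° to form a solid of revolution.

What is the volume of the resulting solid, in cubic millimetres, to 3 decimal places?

Profile (r,z), 4 vertices: (0.5,16.5) (13,1) (17.5,36.5) (2,37.5)
edge 0: (0.5,16.5)→(13,1)  cross = 0.5·1 − 13·16.5 = -214.0000; (r_i+r_j)·cross = 13.5·-214.0000 = -2889.0000
edge 1: (13,1)→(17.5,36.5)  cross = 13·36.5 − 17.5·1 = 457.0000; (r_i+r_j)·cross = 30.5·457.0000 = 13938.5000
edge 2: (17.5,36.5)→(2,37.5)  cross = 17.5·37.5 − 2·36.5 = 583.2500; (r_i+r_j)·cross = 19.5·583.2500 = 11373.3750
edge 3: (2,37.5)→(0.5,16.5)  cross = 2·16.5 − 0.5·37.5 = 14.2500; (r_i+r_j)·cross = 2.5·14.2500 = 35.6250
Σcross = 840.5000 → A = |Σcross|/2 = 420.2500 mm²
Σ(r_i+r_j)·cross = 22458.5000 → first moment M = |Σ|/6 = 3743.0833
R_c = M/A = 3743.0833/420.2500 = 8.9068 mm
θ = 190° = 3.316126 rad
V = θ·R_c·A = 3.316126·8.9068·420.2500 = 12412.534 mm³

Volume = 12412.534 mm³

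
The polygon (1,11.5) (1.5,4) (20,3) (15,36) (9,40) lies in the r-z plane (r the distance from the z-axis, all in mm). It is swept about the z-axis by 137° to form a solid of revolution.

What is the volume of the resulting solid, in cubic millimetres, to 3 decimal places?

Profile (r,z), 5 vertices: (1,11.5) (1.5,4) (20,3) (15,36) (9,40)
edge 0: (1,11.5)→(1.5,4)  cross = 1·4 − 1.5·11.5 = -13.2500; (r_i+r_j)·cross = 2.5·-13.2500 = -33.1250
edge 1: (1.5,4)→(20,3)  cross = 1.5·3 − 20·4 = -75.5000; (r_i+r_j)·cross = 21.5·-75.5000 = -1623.2500
edge 2: (20,3)→(15,36)  cross = 20·36 − 15·3 = 675.0000; (r_i+r_j)·cross = 35·675.0000 = 23625.0000
edge 3: (15,36)→(9,40)  cross = 15·40 − 9·36 = 276.0000; (r_i+r_j)·cross = 24·276.0000 = 6624.0000
edge 4: (9,40)→(1,11.5)  cross = 9·11.5 − 1·40 = 63.5000; (r_i+r_j)·cross = 10·63.5000 = 635.0000
Σcross = 925.7500 → A = |Σcross|/2 = 462.8750 mm²
Σ(r_i+r_j)·cross = 29227.6250 → first moment M = |Σ|/6 = 4871.2708
R_c = M/A = 4871.2708/462.8750 = 10.5239 mm
θ = 137° = 2.391101 rad
V = θ·R_c·A = 2.391101·10.5239·462.8750 = 11647.701 mm³

Volume = 11647.701 mm³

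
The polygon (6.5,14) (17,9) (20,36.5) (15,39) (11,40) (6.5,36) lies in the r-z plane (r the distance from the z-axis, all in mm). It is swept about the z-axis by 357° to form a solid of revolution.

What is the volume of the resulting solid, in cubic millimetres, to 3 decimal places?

Profile (r,z), 6 vertices: (6.5,14) (17,9) (20,36.5) (15,39) (11,40) (6.5,36)
edge 0: (6.5,14)→(17,9)  cross = 6.5·9 − 17·14 = -179.5000; (r_i+r_j)·cross = 23.5·-179.5000 = -4218.2500
edge 1: (17,9)→(20,36.5)  cross = 17·36.5 − 20·9 = 440.5000; (r_i+r_j)·cross = 37·440.5000 = 16298.5000
edge 2: (20,36.5)→(15,39)  cross = 20·39 − 15·36.5 = 232.5000; (r_i+r_j)·cross = 35·232.5000 = 8137.5000
edge 3: (15,39)→(11,40)  cross = 15·40 − 11·39 = 171.0000; (r_i+r_j)·cross = 26·171.0000 = 4446.0000
edge 4: (11,40)→(6.5,36)  cross = 11·36 − 6.5·40 = 136.0000; (r_i+r_j)·cross = 17.5·136.0000 = 2380.0000
edge 5: (6.5,36)→(6.5,14)  cross = 6.5·14 − 6.5·36 = -143.0000; (r_i+r_j)·cross = 13·-143.0000 = -1859.0000
Σcross = 657.5000 → A = |Σcross|/2 = 328.7500 mm²
Σ(r_i+r_j)·cross = 25184.7500 → first moment M = |Σ|/6 = 4197.4583
R_c = M/A = 4197.4583/328.7500 = 12.7679 mm
θ = 357° = 6.230825 rad
V = θ·R_c·A = 6.230825·12.7679·328.7500 = 26153.630 mm³

Volume = 26153.630 mm³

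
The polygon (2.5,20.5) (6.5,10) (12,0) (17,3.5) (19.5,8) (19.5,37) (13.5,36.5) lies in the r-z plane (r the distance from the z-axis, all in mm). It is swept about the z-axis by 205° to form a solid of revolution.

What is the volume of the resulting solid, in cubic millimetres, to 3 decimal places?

Profile (r,z), 7 vertices: (2.5,20.5) (6.5,10) (12,0) (17,3.5) (19.5,8) (19.5,37) (13.5,36.5)
edge 0: (2.5,20.5)→(6.5,10)  cross = 2.5·10 − 6.5·20.5 = -108.2500; (r_i+r_j)·cross = 9·-108.2500 = -974.2500
edge 1: (6.5,10)→(12,0)  cross = 6.5·0 − 12·10 = -120.0000; (r_i+r_j)·cross = 18.5·-120.0000 = -2220.0000
edge 2: (12,0)→(17,3.5)  cross = 12·3.5 − 17·0 = 42.0000; (r_i+r_j)·cross = 29·42.0000 = 1218.0000
edge 3: (17,3.5)→(19.5,8)  cross = 17·8 − 19.5·3.5 = 67.7500; (r_i+r_j)·cross = 36.5·67.7500 = 2472.8750
edge 4: (19.5,8)→(19.5,37)  cross = 19.5·37 − 19.5·8 = 565.5000; (r_i+r_j)·cross = 39·565.5000 = 22054.5000
edge 5: (19.5,37)→(13.5,36.5)  cross = 19.5·36.5 − 13.5·37 = 212.2500; (r_i+r_j)·cross = 33·212.2500 = 7004.2500
edge 6: (13.5,36.5)→(2.5,20.5)  cross = 13.5·20.5 − 2.5·36.5 = 185.5000; (r_i+r_j)·cross = 16·185.5000 = 2968.0000
Σcross = 844.7500 → A = |Σcross|/2 = 422.3750 mm²
Σ(r_i+r_j)·cross = 32523.3750 → first moment M = |Σ|/6 = 5420.5625
R_c = M/A = 5420.5625/422.3750 = 12.8335 mm
θ = 205° = 3.577925 rad
V = θ·R_c·A = 3.577925·12.8335·422.3750 = 19394.366 mm³

Volume = 19394.366 mm³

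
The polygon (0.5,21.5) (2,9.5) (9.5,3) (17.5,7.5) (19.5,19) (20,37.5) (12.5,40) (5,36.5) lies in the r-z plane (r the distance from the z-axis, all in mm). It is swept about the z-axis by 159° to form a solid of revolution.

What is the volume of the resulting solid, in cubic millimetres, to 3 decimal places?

Volume = 16626.506 mm³

Profile (r,z), 8 vertices: (0.5,21.5) (2,9.5) (9.5,3) (17.5,7.5) (19.5,19) (20,37.5) (12.5,40) (5,36.5)
edge 0: (0.5,21.5)→(2,9.5)  cross = 0.5·9.5 − 2·21.5 = -38.2500; (r_i+r_j)·cross = 2.5·-38.2500 = -95.6250
edge 1: (2,9.5)→(9.5,3)  cross = 2·3 − 9.5·9.5 = -84.2500; (r_i+r_j)·cross = 11.5·-84.2500 = -968.8750
edge 2: (9.5,3)→(17.5,7.5)  cross = 9.5·7.5 − 17.5·3 = 18.7500; (r_i+r_j)·cross = 27·18.7500 = 506.2500
edge 3: (17.5,7.5)→(19.5,19)  cross = 17.5·19 − 19.5·7.5 = 186.2500; (r_i+r_j)·cross = 37·186.2500 = 6891.2500
edge 4: (19.5,19)→(20,37.5)  cross = 19.5·37.5 − 20·19 = 351.2500; (r_i+r_j)·cross = 39.5·351.2500 = 13874.3750
edge 5: (20,37.5)→(12.5,40)  cross = 20·40 − 12.5·37.5 = 331.2500; (r_i+r_j)·cross = 32.5·331.2500 = 10765.6250
edge 6: (12.5,40)→(5,36.5)  cross = 12.5·36.5 − 5·40 = 256.2500; (r_i+r_j)·cross = 17.5·256.2500 = 4484.3750
edge 7: (5,36.5)→(0.5,21.5)  cross = 5·21.5 − 0.5·36.5 = 89.2500; (r_i+r_j)·cross = 5.5·89.2500 = 490.8750
Σcross = 1110.5000 → A = |Σcross|/2 = 555.2500 mm²
Σ(r_i+r_j)·cross = 35948.2500 → first moment M = |Σ|/6 = 5991.3750
R_c = M/A = 5991.3750/555.2500 = 10.7904 mm
θ = 159° = 2.775074 rad
V = θ·R_c·A = 2.775074·10.7904·555.2500 = 16626.506 mm³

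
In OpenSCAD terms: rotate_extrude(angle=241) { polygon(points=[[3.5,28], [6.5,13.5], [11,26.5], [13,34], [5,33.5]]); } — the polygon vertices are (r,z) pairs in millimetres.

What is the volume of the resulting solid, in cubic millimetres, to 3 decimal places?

Profile (r,z), 5 vertices: (3.5,28) (6.5,13.5) (11,26.5) (13,34) (5,33.5)
edge 0: (3.5,28)→(6.5,13.5)  cross = 3.5·13.5 − 6.5·28 = -134.7500; (r_i+r_j)·cross = 10·-134.7500 = -1347.5000
edge 1: (6.5,13.5)→(11,26.5)  cross = 6.5·26.5 − 11·13.5 = 23.7500; (r_i+r_j)·cross = 17.5·23.7500 = 415.6250
edge 2: (11,26.5)→(13,34)  cross = 11·34 − 13·26.5 = 29.5000; (r_i+r_j)·cross = 24·29.5000 = 708.0000
edge 3: (13,34)→(5,33.5)  cross = 13·33.5 − 5·34 = 265.5000; (r_i+r_j)·cross = 18·265.5000 = 4779.0000
edge 4: (5,33.5)→(3.5,28)  cross = 5·28 − 3.5·33.5 = 22.7500; (r_i+r_j)·cross = 8.5·22.7500 = 193.3750
Σcross = 206.7500 → A = |Σcross|/2 = 103.3750 mm²
Σ(r_i+r_j)·cross = 4748.5000 → first moment M = |Σ|/6 = 791.4167
R_c = M/A = 791.4167/103.3750 = 7.6558 mm
θ = 241° = 4.206243 rad
V = θ·R_c·A = 4.206243·7.6558·103.3750 = 3328.891 mm³

Volume = 3328.891 mm³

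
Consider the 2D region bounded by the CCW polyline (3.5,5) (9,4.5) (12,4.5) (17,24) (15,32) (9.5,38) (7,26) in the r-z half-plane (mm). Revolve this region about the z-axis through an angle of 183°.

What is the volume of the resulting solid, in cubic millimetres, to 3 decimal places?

Volume = 9043.078 mm³

Profile (r,z), 7 vertices: (3.5,5) (9,4.5) (12,4.5) (17,24) (15,32) (9.5,38) (7,26)
edge 0: (3.5,5)→(9,4.5)  cross = 3.5·4.5 − 9·5 = -29.2500; (r_i+r_j)·cross = 12.5·-29.2500 = -365.6250
edge 1: (9,4.5)→(12,4.5)  cross = 9·4.5 − 12·4.5 = -13.5000; (r_i+r_j)·cross = 21·-13.5000 = -283.5000
edge 2: (12,4.5)→(17,24)  cross = 12·24 − 17·4.5 = 211.5000; (r_i+r_j)·cross = 29·211.5000 = 6133.5000
edge 3: (17,24)→(15,32)  cross = 17·32 − 15·24 = 184.0000; (r_i+r_j)·cross = 32·184.0000 = 5888.0000
edge 4: (15,32)→(9.5,38)  cross = 15·38 − 9.5·32 = 266.0000; (r_i+r_j)·cross = 24.5·266.0000 = 6517.0000
edge 5: (9.5,38)→(7,26)  cross = 9.5·26 − 7·38 = -19.0000; (r_i+r_j)·cross = 16.5·-19.0000 = -313.5000
edge 6: (7,26)→(3.5,5)  cross = 7·5 − 3.5·26 = -56.0000; (r_i+r_j)·cross = 10.5·-56.0000 = -588.0000
Σcross = 543.7500 → A = |Σcross|/2 = 271.8750 mm²
Σ(r_i+r_j)·cross = 16987.8750 → first moment M = |Σ|/6 = 2831.3125
R_c = M/A = 2831.3125/271.8750 = 10.4140 mm
θ = 183° = 3.193953 rad
V = θ·R_c·A = 3.193953·10.4140·271.8750 = 9043.078 mm³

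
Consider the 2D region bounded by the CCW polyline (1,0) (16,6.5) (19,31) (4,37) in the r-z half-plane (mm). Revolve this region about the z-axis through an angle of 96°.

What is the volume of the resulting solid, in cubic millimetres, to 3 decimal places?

Volume = 7338.760 mm³

Profile (r,z), 4 vertices: (1,0) (16,6.5) (19,31) (4,37)
edge 0: (1,0)→(16,6.5)  cross = 1·6.5 − 16·0 = 6.5000; (r_i+r_j)·cross = 17·6.5000 = 110.5000
edge 1: (16,6.5)→(19,31)  cross = 16·31 − 19·6.5 = 372.5000; (r_i+r_j)·cross = 35·372.5000 = 13037.5000
edge 2: (19,31)→(4,37)  cross = 19·37 − 4·31 = 579.0000; (r_i+r_j)·cross = 23·579.0000 = 13317.0000
edge 3: (4,37)→(1,0)  cross = 4·0 − 1·37 = -37.0000; (r_i+r_j)·cross = 5·-37.0000 = -185.0000
Σcross = 921.0000 → A = |Σcross|/2 = 460.5000 mm²
Σ(r_i+r_j)·cross = 26280.0000 → first moment M = |Σ|/6 = 4380.0000
R_c = M/A = 4380.0000/460.5000 = 9.5114 mm
θ = 96° = 1.675516 rad
V = θ·R_c·A = 1.675516·9.5114·460.5000 = 7338.760 mm³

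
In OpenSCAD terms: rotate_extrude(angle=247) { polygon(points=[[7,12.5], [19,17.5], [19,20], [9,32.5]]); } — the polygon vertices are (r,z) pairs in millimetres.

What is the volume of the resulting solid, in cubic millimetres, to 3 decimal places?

Profile (r,z), 4 vertices: (7,12.5) (19,17.5) (19,20) (9,32.5)
edge 0: (7,12.5)→(19,17.5)  cross = 7·17.5 − 19·12.5 = -115.0000; (r_i+r_j)·cross = 26·-115.0000 = -2990.0000
edge 1: (19,17.5)→(19,20)  cross = 19·20 − 19·17.5 = 47.5000; (r_i+r_j)·cross = 38·47.5000 = 1805.0000
edge 2: (19,20)→(9,32.5)  cross = 19·32.5 − 9·20 = 437.5000; (r_i+r_j)·cross = 28·437.5000 = 12250.0000
edge 3: (9,32.5)→(7,12.5)  cross = 9·12.5 − 7·32.5 = -115.0000; (r_i+r_j)·cross = 16·-115.0000 = -1840.0000
Σcross = 255.0000 → A = |Σcross|/2 = 127.5000 mm²
Σ(r_i+r_j)·cross = 9225.0000 → first moment M = |Σ|/6 = 1537.5000
R_c = M/A = 1537.5000/127.5000 = 12.0588 mm
θ = 247° = 4.310963 rad
V = θ·R_c·A = 4.310963·12.0588·127.5000 = 6628.106 mm³

Volume = 6628.106 mm³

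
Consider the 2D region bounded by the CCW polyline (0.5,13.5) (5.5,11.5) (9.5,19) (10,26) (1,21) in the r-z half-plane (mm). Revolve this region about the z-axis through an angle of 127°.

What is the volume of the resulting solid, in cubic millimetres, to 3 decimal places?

Profile (r,z), 5 vertices: (0.5,13.5) (5.5,11.5) (9.5,19) (10,26) (1,21)
edge 0: (0.5,13.5)→(5.5,11.5)  cross = 0.5·11.5 − 5.5·13.5 = -68.5000; (r_i+r_j)·cross = 6·-68.5000 = -411.0000
edge 1: (5.5,11.5)→(9.5,19)  cross = 5.5·19 − 9.5·11.5 = -4.7500; (r_i+r_j)·cross = 15·-4.7500 = -71.2500
edge 2: (9.5,19)→(10,26)  cross = 9.5·26 − 10·19 = 57.0000; (r_i+r_j)·cross = 19.5·57.0000 = 1111.5000
edge 3: (10,26)→(1,21)  cross = 10·21 − 1·26 = 184.0000; (r_i+r_j)·cross = 11·184.0000 = 2024.0000
edge 4: (1,21)→(0.5,13.5)  cross = 1·13.5 − 0.5·21 = 3.0000; (r_i+r_j)·cross = 1.5·3.0000 = 4.5000
Σcross = 170.7500 → A = |Σcross|/2 = 85.3750 mm²
Σ(r_i+r_j)·cross = 2657.7500 → first moment M = |Σ|/6 = 442.9583
R_c = M/A = 442.9583/85.3750 = 5.1884 mm
θ = 127° = 2.216568 rad
V = θ·R_c·A = 2.216568·5.1884·85.3750 = 981.847 mm³

Volume = 981.847 mm³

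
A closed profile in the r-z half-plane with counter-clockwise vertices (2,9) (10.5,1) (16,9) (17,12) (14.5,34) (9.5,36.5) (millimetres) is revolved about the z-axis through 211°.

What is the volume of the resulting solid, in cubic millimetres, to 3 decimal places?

Volume = 12294.356 mm³

Profile (r,z), 6 vertices: (2,9) (10.5,1) (16,9) (17,12) (14.5,34) (9.5,36.5)
edge 0: (2,9)→(10.5,1)  cross = 2·1 − 10.5·9 = -92.5000; (r_i+r_j)·cross = 12.5·-92.5000 = -1156.2500
edge 1: (10.5,1)→(16,9)  cross = 10.5·9 − 16·1 = 78.5000; (r_i+r_j)·cross = 26.5·78.5000 = 2080.2500
edge 2: (16,9)→(17,12)  cross = 16·12 − 17·9 = 39.0000; (r_i+r_j)·cross = 33·39.0000 = 1287.0000
edge 3: (17,12)→(14.5,34)  cross = 17·34 − 14.5·12 = 404.0000; (r_i+r_j)·cross = 31.5·404.0000 = 12726.0000
edge 4: (14.5,34)→(9.5,36.5)  cross = 14.5·36.5 − 9.5·34 = 206.2500; (r_i+r_j)·cross = 24·206.2500 = 4950.0000
edge 5: (9.5,36.5)→(2,9)  cross = 9.5·9 − 2·36.5 = 12.5000; (r_i+r_j)·cross = 11.5·12.5000 = 143.7500
Σcross = 647.7500 → A = |Σcross|/2 = 323.8750 mm²
Σ(r_i+r_j)·cross = 20030.7500 → first moment M = |Σ|/6 = 3338.4583
R_c = M/A = 3338.4583/323.8750 = 10.3079 mm
θ = 211° = 3.682645 rad
V = θ·R_c·A = 3.682645·10.3079·323.8750 = 12294.356 mm³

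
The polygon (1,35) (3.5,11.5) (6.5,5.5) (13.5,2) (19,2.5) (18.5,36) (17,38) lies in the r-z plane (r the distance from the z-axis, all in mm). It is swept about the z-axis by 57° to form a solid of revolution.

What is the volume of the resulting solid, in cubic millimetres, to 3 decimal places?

Volume = 5762.514 mm³

Profile (r,z), 7 vertices: (1,35) (3.5,11.5) (6.5,5.5) (13.5,2) (19,2.5) (18.5,36) (17,38)
edge 0: (1,35)→(3.5,11.5)  cross = 1·11.5 − 3.5·35 = -111.0000; (r_i+r_j)·cross = 4.5·-111.0000 = -499.5000
edge 1: (3.5,11.5)→(6.5,5.5)  cross = 3.5·5.5 − 6.5·11.5 = -55.5000; (r_i+r_j)·cross = 10·-55.5000 = -555.0000
edge 2: (6.5,5.5)→(13.5,2)  cross = 6.5·2 − 13.5·5.5 = -61.2500; (r_i+r_j)·cross = 20·-61.2500 = -1225.0000
edge 3: (13.5,2)→(19,2.5)  cross = 13.5·2.5 − 19·2 = -4.2500; (r_i+r_j)·cross = 32.5·-4.2500 = -138.1250
edge 4: (19,2.5)→(18.5,36)  cross = 19·36 − 18.5·2.5 = 637.7500; (r_i+r_j)·cross = 37.5·637.7500 = 23915.6250
edge 5: (18.5,36)→(17,38)  cross = 18.5·38 − 17·36 = 91.0000; (r_i+r_j)·cross = 35.5·91.0000 = 3230.5000
edge 6: (17,38)→(1,35)  cross = 17·35 − 1·38 = 557.0000; (r_i+r_j)·cross = 18·557.0000 = 10026.0000
Σcross = 1053.7500 → A = |Σcross|/2 = 526.8750 mm²
Σ(r_i+r_j)·cross = 34754.5000 → first moment M = |Σ|/6 = 5792.4167
R_c = M/A = 5792.4167/526.8750 = 10.9939 mm
θ = 57° = 0.994838 rad
V = θ·R_c·A = 0.994838·10.9939·526.8750 = 5762.514 mm³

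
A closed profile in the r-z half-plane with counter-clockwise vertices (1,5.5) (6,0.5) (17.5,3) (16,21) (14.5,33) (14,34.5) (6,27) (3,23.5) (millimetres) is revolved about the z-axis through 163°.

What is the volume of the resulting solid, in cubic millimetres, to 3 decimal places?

Profile (r,z), 8 vertices: (1,5.5) (6,0.5) (17.5,3) (16,21) (14.5,33) (14,34.5) (6,27) (3,23.5)
edge 0: (1,5.5)→(6,0.5)  cross = 1·0.5 − 6·5.5 = -32.5000; (r_i+r_j)·cross = 7·-32.5000 = -227.5000
edge 1: (6,0.5)→(17.5,3)  cross = 6·3 − 17.5·0.5 = 9.2500; (r_i+r_j)·cross = 23.5·9.2500 = 217.3750
edge 2: (17.5,3)→(16,21)  cross = 17.5·21 − 16·3 = 319.5000; (r_i+r_j)·cross = 33.5·319.5000 = 10703.2500
edge 3: (16,21)→(14.5,33)  cross = 16·33 − 14.5·21 = 223.5000; (r_i+r_j)·cross = 30.5·223.5000 = 6816.7500
edge 4: (14.5,33)→(14,34.5)  cross = 14.5·34.5 − 14·33 = 38.2500; (r_i+r_j)·cross = 28.5·38.2500 = 1090.1250
edge 5: (14,34.5)→(6,27)  cross = 14·27 − 6·34.5 = 171.0000; (r_i+r_j)·cross = 20·171.0000 = 3420.0000
edge 6: (6,27)→(3,23.5)  cross = 6·23.5 − 3·27 = 60.0000; (r_i+r_j)·cross = 9·60.0000 = 540.0000
edge 7: (3,23.5)→(1,5.5)  cross = 3·5.5 − 1·23.5 = -7.0000; (r_i+r_j)·cross = 4·-7.0000 = -28.0000
Σcross = 782.0000 → A = |Σcross|/2 = 391.0000 mm²
Σ(r_i+r_j)·cross = 22532.0000 → first moment M = |Σ|/6 = 3755.3333
R_c = M/A = 3755.3333/391.0000 = 9.6044 mm
θ = 163° = 2.844887 rad
V = θ·R_c·A = 2.844887·9.6044·391.0000 = 10683.498 mm³

Volume = 10683.498 mm³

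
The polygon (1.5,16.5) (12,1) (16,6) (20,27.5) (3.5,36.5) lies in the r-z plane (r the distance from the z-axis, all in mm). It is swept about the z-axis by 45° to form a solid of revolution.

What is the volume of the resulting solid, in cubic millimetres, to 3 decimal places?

Profile (r,z), 5 vertices: (1.5,16.5) (12,1) (16,6) (20,27.5) (3.5,36.5)
edge 0: (1.5,16.5)→(12,1)  cross = 1.5·1 − 12·16.5 = -196.5000; (r_i+r_j)·cross = 13.5·-196.5000 = -2652.7500
edge 1: (12,1)→(16,6)  cross = 12·6 − 16·1 = 56.0000; (r_i+r_j)·cross = 28·56.0000 = 1568.0000
edge 2: (16,6)→(20,27.5)  cross = 16·27.5 − 20·6 = 320.0000; (r_i+r_j)·cross = 36·320.0000 = 11520.0000
edge 3: (20,27.5)→(3.5,36.5)  cross = 20·36.5 − 3.5·27.5 = 633.7500; (r_i+r_j)·cross = 23.5·633.7500 = 14893.1250
edge 4: (3.5,36.5)→(1.5,16.5)  cross = 3.5·16.5 − 1.5·36.5 = 3.0000; (r_i+r_j)·cross = 5·3.0000 = 15.0000
Σcross = 816.2500 → A = |Σcross|/2 = 408.1250 mm²
Σ(r_i+r_j)·cross = 25343.3750 → first moment M = |Σ|/6 = 4223.8958
R_c = M/A = 4223.8958/408.1250 = 10.3495 mm
θ = 45° = 0.785398 rad
V = θ·R_c·A = 0.785398·10.3495·408.1250 = 3317.440 mm³

Volume = 3317.440 mm³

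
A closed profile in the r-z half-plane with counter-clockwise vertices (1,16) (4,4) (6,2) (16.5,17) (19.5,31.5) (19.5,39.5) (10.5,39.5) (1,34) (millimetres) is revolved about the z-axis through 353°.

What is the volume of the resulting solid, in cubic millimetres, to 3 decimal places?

Volume = 28991.413 mm³

Profile (r,z), 8 vertices: (1,16) (4,4) (6,2) (16.5,17) (19.5,31.5) (19.5,39.5) (10.5,39.5) (1,34)
edge 0: (1,16)→(4,4)  cross = 1·4 − 4·16 = -60.0000; (r_i+r_j)·cross = 5·-60.0000 = -300.0000
edge 1: (4,4)→(6,2)  cross = 4·2 − 6·4 = -16.0000; (r_i+r_j)·cross = 10·-16.0000 = -160.0000
edge 2: (6,2)→(16.5,17)  cross = 6·17 − 16.5·2 = 69.0000; (r_i+r_j)·cross = 22.5·69.0000 = 1552.5000
edge 3: (16.5,17)→(19.5,31.5)  cross = 16.5·31.5 − 19.5·17 = 188.2500; (r_i+r_j)·cross = 36·188.2500 = 6777.0000
edge 4: (19.5,31.5)→(19.5,39.5)  cross = 19.5·39.5 − 19.5·31.5 = 156.0000; (r_i+r_j)·cross = 39·156.0000 = 6084.0000
edge 5: (19.5,39.5)→(10.5,39.5)  cross = 19.5·39.5 − 10.5·39.5 = 355.5000; (r_i+r_j)·cross = 30·355.5000 = 10665.0000
edge 6: (10.5,39.5)→(1,34)  cross = 10.5·34 − 1·39.5 = 317.5000; (r_i+r_j)·cross = 11.5·317.5000 = 3651.2500
edge 7: (1,34)→(1,16)  cross = 1·16 − 1·34 = -18.0000; (r_i+r_j)·cross = 2·-18.0000 = -36.0000
Σcross = 992.2500 → A = |Σcross|/2 = 496.1250 mm²
Σ(r_i+r_j)·cross = 28233.7500 → first moment M = |Σ|/6 = 4705.6250
R_c = M/A = 4705.6250/496.1250 = 9.4848 mm
θ = 353° = 6.161012 rad
V = θ·R_c·A = 6.161012·9.4848·496.1250 = 28991.413 mm³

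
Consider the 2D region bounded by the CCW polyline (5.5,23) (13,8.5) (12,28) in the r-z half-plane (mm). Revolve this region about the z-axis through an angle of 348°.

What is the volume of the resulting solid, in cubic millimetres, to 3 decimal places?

Volume = 4067.765 mm³

Profile (r,z), 3 vertices: (5.5,23) (13,8.5) (12,28)
edge 0: (5.5,23)→(13,8.5)  cross = 5.5·8.5 − 13·23 = -252.2500; (r_i+r_j)·cross = 18.5·-252.2500 = -4666.6250
edge 1: (13,8.5)→(12,28)  cross = 13·28 − 12·8.5 = 262.0000; (r_i+r_j)·cross = 25·262.0000 = 6550.0000
edge 2: (12,28)→(5.5,23)  cross = 12·23 − 5.5·28 = 122.0000; (r_i+r_j)·cross = 17.5·122.0000 = 2135.0000
Σcross = 131.7500 → A = |Σcross|/2 = 65.8750 mm²
Σ(r_i+r_j)·cross = 4018.3750 → first moment M = |Σ|/6 = 669.7292
R_c = M/A = 669.7292/65.8750 = 10.1667 mm
θ = 348° = 6.073746 rad
V = θ·R_c·A = 6.073746·10.1667·65.8750 = 4067.765 mm³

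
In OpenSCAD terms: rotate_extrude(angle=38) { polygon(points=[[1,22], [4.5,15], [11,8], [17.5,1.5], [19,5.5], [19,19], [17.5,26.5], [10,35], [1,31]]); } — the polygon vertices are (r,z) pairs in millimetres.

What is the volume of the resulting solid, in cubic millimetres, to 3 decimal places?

Profile (r,z), 9 vertices: (1,22) (4.5,15) (11,8) (17.5,1.5) (19,5.5) (19,19) (17.5,26.5) (10,35) (1,31)
edge 0: (1,22)→(4.5,15)  cross = 1·15 − 4.5·22 = -84.0000; (r_i+r_j)·cross = 5.5·-84.0000 = -462.0000
edge 1: (4.5,15)→(11,8)  cross = 4.5·8 − 11·15 = -129.0000; (r_i+r_j)·cross = 15.5·-129.0000 = -1999.5000
edge 2: (11,8)→(17.5,1.5)  cross = 11·1.5 − 17.5·8 = -123.5000; (r_i+r_j)·cross = 28.5·-123.5000 = -3519.7500
edge 3: (17.5,1.5)→(19,5.5)  cross = 17.5·5.5 − 19·1.5 = 67.7500; (r_i+r_j)·cross = 36.5·67.7500 = 2472.8750
edge 4: (19,5.5)→(19,19)  cross = 19·19 − 19·5.5 = 256.5000; (r_i+r_j)·cross = 38·256.5000 = 9747.0000
edge 5: (19,19)→(17.5,26.5)  cross = 19·26.5 − 17.5·19 = 171.0000; (r_i+r_j)·cross = 36.5·171.0000 = 6241.5000
edge 6: (17.5,26.5)→(10,35)  cross = 17.5·35 − 10·26.5 = 347.5000; (r_i+r_j)·cross = 27.5·347.5000 = 9556.2500
edge 7: (10,35)→(1,31)  cross = 10·31 − 1·35 = 275.0000; (r_i+r_j)·cross = 11·275.0000 = 3025.0000
edge 8: (1,31)→(1,22)  cross = 1·22 − 1·31 = -9.0000; (r_i+r_j)·cross = 2·-9.0000 = -18.0000
Σcross = 772.2500 → A = |Σcross|/2 = 386.1250 mm²
Σ(r_i+r_j)·cross = 25043.3750 → first moment M = |Σ|/6 = 4173.8958
R_c = M/A = 4173.8958/386.1250 = 10.8097 mm
θ = 38° = 0.663225 rad
V = θ·R_c·A = 0.663225·10.8097·386.1250 = 2768.233 mm³

Volume = 2768.233 mm³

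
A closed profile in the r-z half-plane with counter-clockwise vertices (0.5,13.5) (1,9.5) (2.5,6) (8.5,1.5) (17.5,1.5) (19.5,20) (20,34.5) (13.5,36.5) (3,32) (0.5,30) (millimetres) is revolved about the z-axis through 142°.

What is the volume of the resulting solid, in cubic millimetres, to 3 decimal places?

Volume = 14919.669 mm³

Profile (r,z), 10 vertices: (0.5,13.5) (1,9.5) (2.5,6) (8.5,1.5) (17.5,1.5) (19.5,20) (20,34.5) (13.5,36.5) (3,32) (0.5,30)
edge 0: (0.5,13.5)→(1,9.5)  cross = 0.5·9.5 − 1·13.5 = -8.7500; (r_i+r_j)·cross = 1.5·-8.7500 = -13.1250
edge 1: (1,9.5)→(2.5,6)  cross = 1·6 − 2.5·9.5 = -17.7500; (r_i+r_j)·cross = 3.5·-17.7500 = -62.1250
edge 2: (2.5,6)→(8.5,1.5)  cross = 2.5·1.5 − 8.5·6 = -47.2500; (r_i+r_j)·cross = 11·-47.2500 = -519.7500
edge 3: (8.5,1.5)→(17.5,1.5)  cross = 8.5·1.5 − 17.5·1.5 = -13.5000; (r_i+r_j)·cross = 26·-13.5000 = -351.0000
edge 4: (17.5,1.5)→(19.5,20)  cross = 17.5·20 − 19.5·1.5 = 320.7500; (r_i+r_j)·cross = 37·320.7500 = 11867.7500
edge 5: (19.5,20)→(20,34.5)  cross = 19.5·34.5 − 20·20 = 272.7500; (r_i+r_j)·cross = 39.5·272.7500 = 10773.6250
edge 6: (20,34.5)→(13.5,36.5)  cross = 20·36.5 − 13.5·34.5 = 264.2500; (r_i+r_j)·cross = 33.5·264.2500 = 8852.3750
edge 7: (13.5,36.5)→(3,32)  cross = 13.5·32 − 3·36.5 = 322.5000; (r_i+r_j)·cross = 16.5·322.5000 = 5321.2500
edge 8: (3,32)→(0.5,30)  cross = 3·30 − 0.5·32 = 74.0000; (r_i+r_j)·cross = 3.5·74.0000 = 259.0000
edge 9: (0.5,30)→(0.5,13.5)  cross = 0.5·13.5 − 0.5·30 = -8.2500; (r_i+r_j)·cross = 1·-8.2500 = -8.2500
Σcross = 1158.7500 → A = |Σcross|/2 = 579.3750 mm²
Σ(r_i+r_j)·cross = 36119.7500 → first moment M = |Σ|/6 = 6019.9583
R_c = M/A = 6019.9583/579.3750 = 10.3904 mm
θ = 142° = 2.478368 rad
V = θ·R_c·A = 2.478368·10.3904·579.3750 = 14919.669 mm³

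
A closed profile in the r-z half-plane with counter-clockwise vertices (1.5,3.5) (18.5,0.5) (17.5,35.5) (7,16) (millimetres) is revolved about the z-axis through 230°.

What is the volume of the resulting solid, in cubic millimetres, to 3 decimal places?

Profile (r,z), 4 vertices: (1.5,3.5) (18.5,0.5) (17.5,35.5) (7,16)
edge 0: (1.5,3.5)→(18.5,0.5)  cross = 1.5·0.5 − 18.5·3.5 = -64.0000; (r_i+r_j)·cross = 20·-64.0000 = -1280.0000
edge 1: (18.5,0.5)→(17.5,35.5)  cross = 18.5·35.5 − 17.5·0.5 = 648.0000; (r_i+r_j)·cross = 36·648.0000 = 23328.0000
edge 2: (17.5,35.5)→(7,16)  cross = 17.5·16 − 7·35.5 = 31.5000; (r_i+r_j)·cross = 24.5·31.5000 = 771.7500
edge 3: (7,16)→(1.5,3.5)  cross = 7·3.5 − 1.5·16 = 0.5000; (r_i+r_j)·cross = 8.5·0.5000 = 4.2500
Σcross = 616.0000 → A = |Σcross|/2 = 308.0000 mm²
Σ(r_i+r_j)·cross = 22824.0000 → first moment M = |Σ|/6 = 3804.0000
R_c = M/A = 3804.0000/308.0000 = 12.3506 mm
θ = 230° = 4.014257 rad
V = θ·R_c·A = 4.014257·12.3506·308.0000 = 15270.235 mm³

Volume = 15270.235 mm³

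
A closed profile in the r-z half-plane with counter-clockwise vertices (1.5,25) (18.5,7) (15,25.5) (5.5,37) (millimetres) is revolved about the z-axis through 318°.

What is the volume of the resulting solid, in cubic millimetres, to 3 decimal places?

Profile (r,z), 4 vertices: (1.5,25) (18.5,7) (15,25.5) (5.5,37)
edge 0: (1.5,25)→(18.5,7)  cross = 1.5·7 − 18.5·25 = -452.0000; (r_i+r_j)·cross = 20·-452.0000 = -9040.0000
edge 1: (18.5,7)→(15,25.5)  cross = 18.5·25.5 − 15·7 = 366.7500; (r_i+r_j)·cross = 33.5·366.7500 = 12286.1250
edge 2: (15,25.5)→(5.5,37)  cross = 15·37 − 5.5·25.5 = 414.7500; (r_i+r_j)·cross = 20.5·414.7500 = 8502.3750
edge 3: (5.5,37)→(1.5,25)  cross = 5.5·25 − 1.5·37 = 82.0000; (r_i+r_j)·cross = 7·82.0000 = 574.0000
Σcross = 411.5000 → A = |Σcross|/2 = 205.7500 mm²
Σ(r_i+r_j)·cross = 12322.5000 → first moment M = |Σ|/6 = 2053.7500
R_c = M/A = 2053.7500/205.7500 = 9.9818 mm
θ = 318° = 5.550147 rad
V = θ·R_c·A = 5.550147·9.9818·205.7500 = 11398.614 mm³

Volume = 11398.614 mm³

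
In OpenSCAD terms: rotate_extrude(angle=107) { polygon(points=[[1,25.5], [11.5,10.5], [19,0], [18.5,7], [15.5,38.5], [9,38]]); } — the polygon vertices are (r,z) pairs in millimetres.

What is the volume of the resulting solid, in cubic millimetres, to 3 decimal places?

Profile (r,z), 6 vertices: (1,25.5) (11.5,10.5) (19,0) (18.5,7) (15.5,38.5) (9,38)
edge 0: (1,25.5)→(11.5,10.5)  cross = 1·10.5 − 11.5·25.5 = -282.7500; (r_i+r_j)·cross = 12.5·-282.7500 = -3534.3750
edge 1: (11.5,10.5)→(19,0)  cross = 11.5·0 − 19·10.5 = -199.5000; (r_i+r_j)·cross = 30.5·-199.5000 = -6084.7500
edge 2: (19,0)→(18.5,7)  cross = 19·7 − 18.5·0 = 133.0000; (r_i+r_j)·cross = 37.5·133.0000 = 4987.5000
edge 3: (18.5,7)→(15.5,38.5)  cross = 18.5·38.5 − 15.5·7 = 603.7500; (r_i+r_j)·cross = 34·603.7500 = 20527.5000
edge 4: (15.5,38.5)→(9,38)  cross = 15.5·38 − 9·38.5 = 242.5000; (r_i+r_j)·cross = 24.5·242.5000 = 5941.2500
edge 5: (9,38)→(1,25.5)  cross = 9·25.5 − 1·38 = 191.5000; (r_i+r_j)·cross = 10·191.5000 = 1915.0000
Σcross = 688.5000 → A = |Σcross|/2 = 344.2500 mm²
Σ(r_i+r_j)·cross = 23752.1250 → first moment M = |Σ|/6 = 3958.6875
R_c = M/A = 3958.6875/344.2500 = 11.4995 mm
θ = 107° = 1.867502 rad
V = θ·R_c·A = 1.867502·11.4995·344.2500 = 7392.858 mm³

Volume = 7392.858 mm³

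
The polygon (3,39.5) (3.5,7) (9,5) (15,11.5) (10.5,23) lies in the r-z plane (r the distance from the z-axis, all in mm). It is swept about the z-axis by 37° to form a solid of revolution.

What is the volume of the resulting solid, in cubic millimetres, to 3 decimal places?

Profile (r,z), 5 vertices: (3,39.5) (3.5,7) (9,5) (15,11.5) (10.5,23)
edge 0: (3,39.5)→(3.5,7)  cross = 3·7 − 3.5·39.5 = -117.2500; (r_i+r_j)·cross = 6.5·-117.2500 = -762.1250
edge 1: (3.5,7)→(9,5)  cross = 3.5·5 − 9·7 = -45.5000; (r_i+r_j)·cross = 12.5·-45.5000 = -568.7500
edge 2: (9,5)→(15,11.5)  cross = 9·11.5 − 15·5 = 28.5000; (r_i+r_j)·cross = 24·28.5000 = 684.0000
edge 3: (15,11.5)→(10.5,23)  cross = 15·23 − 10.5·11.5 = 224.2500; (r_i+r_j)·cross = 25.5·224.2500 = 5718.3750
edge 4: (10.5,23)→(3,39.5)  cross = 10.5·39.5 − 3·23 = 345.7500; (r_i+r_j)·cross = 13.5·345.7500 = 4667.6250
Σcross = 435.7500 → A = |Σcross|/2 = 217.8750 mm²
Σ(r_i+r_j)·cross = 9739.1250 → first moment M = |Σ|/6 = 1623.1875
R_c = M/A = 1623.1875/217.8750 = 7.4501 mm
θ = 37° = 0.645772 rad
V = θ·R_c·A = 0.645772·7.4501·217.8750 = 1048.209 mm³

Volume = 1048.209 mm³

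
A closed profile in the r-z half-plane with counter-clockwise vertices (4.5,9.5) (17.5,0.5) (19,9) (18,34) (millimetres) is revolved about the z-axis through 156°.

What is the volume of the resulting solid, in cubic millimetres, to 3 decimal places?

Profile (r,z), 4 vertices: (4.5,9.5) (17.5,0.5) (19,9) (18,34)
edge 0: (4.5,9.5)→(17.5,0.5)  cross = 4.5·0.5 − 17.5·9.5 = -164.0000; (r_i+r_j)·cross = 22·-164.0000 = -3608.0000
edge 1: (17.5,0.5)→(19,9)  cross = 17.5·9 − 19·0.5 = 148.0000; (r_i+r_j)·cross = 36.5·148.0000 = 5402.0000
edge 2: (19,9)→(18,34)  cross = 19·34 − 18·9 = 484.0000; (r_i+r_j)·cross = 37·484.0000 = 17908.0000
edge 3: (18,34)→(4.5,9.5)  cross = 18·9.5 − 4.5·34 = 18.0000; (r_i+r_j)·cross = 22.5·18.0000 = 405.0000
Σcross = 486.0000 → A = |Σcross|/2 = 243.0000 mm²
Σ(r_i+r_j)·cross = 20107.0000 → first moment M = |Σ|/6 = 3351.1667
R_c = M/A = 3351.1667/243.0000 = 13.7908 mm
θ = 156° = 2.722714 rad
V = θ·R_c·A = 2.722714·13.7908·243.0000 = 9124.267 mm³

Volume = 9124.267 mm³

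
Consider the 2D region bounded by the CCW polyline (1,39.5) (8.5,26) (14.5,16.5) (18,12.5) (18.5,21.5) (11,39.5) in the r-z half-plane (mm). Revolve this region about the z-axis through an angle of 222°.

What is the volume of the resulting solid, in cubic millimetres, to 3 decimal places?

Volume = 8301.720 mm³

Profile (r,z), 6 vertices: (1,39.5) (8.5,26) (14.5,16.5) (18,12.5) (18.5,21.5) (11,39.5)
edge 0: (1,39.5)→(8.5,26)  cross = 1·26 − 8.5·39.5 = -309.7500; (r_i+r_j)·cross = 9.5·-309.7500 = -2942.6250
edge 1: (8.5,26)→(14.5,16.5)  cross = 8.5·16.5 − 14.5·26 = -236.7500; (r_i+r_j)·cross = 23·-236.7500 = -5445.2500
edge 2: (14.5,16.5)→(18,12.5)  cross = 14.5·12.5 − 18·16.5 = -115.7500; (r_i+r_j)·cross = 32.5·-115.7500 = -3761.8750
edge 3: (18,12.5)→(18.5,21.5)  cross = 18·21.5 − 18.5·12.5 = 155.7500; (r_i+r_j)·cross = 36.5·155.7500 = 5684.8750
edge 4: (18.5,21.5)→(11,39.5)  cross = 18.5·39.5 − 11·21.5 = 494.2500; (r_i+r_j)·cross = 29.5·494.2500 = 14580.3750
edge 5: (11,39.5)→(1,39.5)  cross = 11·39.5 − 1·39.5 = 395.0000; (r_i+r_j)·cross = 12·395.0000 = 4740.0000
Σcross = 382.7500 → A = |Σcross|/2 = 191.3750 mm²
Σ(r_i+r_j)·cross = 12855.5000 → first moment M = |Σ|/6 = 2142.5833
R_c = M/A = 2142.5833/191.3750 = 11.1957 mm
θ = 222° = 3.874631 rad
V = θ·R_c·A = 3.874631·11.1957·191.3750 = 8301.720 mm³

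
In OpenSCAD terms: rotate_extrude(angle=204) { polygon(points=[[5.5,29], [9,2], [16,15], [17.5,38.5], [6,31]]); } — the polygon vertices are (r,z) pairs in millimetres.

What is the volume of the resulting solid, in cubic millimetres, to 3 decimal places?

Volume = 10772.059 mm³

Profile (r,z), 5 vertices: (5.5,29) (9,2) (16,15) (17.5,38.5) (6,31)
edge 0: (5.5,29)→(9,2)  cross = 5.5·2 − 9·29 = -250.0000; (r_i+r_j)·cross = 14.5·-250.0000 = -3625.0000
edge 1: (9,2)→(16,15)  cross = 9·15 − 16·2 = 103.0000; (r_i+r_j)·cross = 25·103.0000 = 2575.0000
edge 2: (16,15)→(17.5,38.5)  cross = 16·38.5 − 17.5·15 = 353.5000; (r_i+r_j)·cross = 33.5·353.5000 = 11842.2500
edge 3: (17.5,38.5)→(6,31)  cross = 17.5·31 − 6·38.5 = 311.5000; (r_i+r_j)·cross = 23.5·311.5000 = 7320.2500
edge 4: (6,31)→(5.5,29)  cross = 6·29 − 5.5·31 = 3.5000; (r_i+r_j)·cross = 11.5·3.5000 = 40.2500
Σcross = 521.5000 → A = |Σcross|/2 = 260.7500 mm²
Σ(r_i+r_j)·cross = 18152.7500 → first moment M = |Σ|/6 = 3025.4583
R_c = M/A = 3025.4583/260.7500 = 11.6029 mm
θ = 204° = 3.560472 rad
V = θ·R_c·A = 3.560472·11.6029·260.7500 = 10772.059 mm³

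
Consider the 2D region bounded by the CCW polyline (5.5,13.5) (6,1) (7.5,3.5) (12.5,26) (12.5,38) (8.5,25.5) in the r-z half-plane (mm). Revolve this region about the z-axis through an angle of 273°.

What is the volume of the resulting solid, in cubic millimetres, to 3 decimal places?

Volume = 4481.048 mm³

Profile (r,z), 6 vertices: (5.5,13.5) (6,1) (7.5,3.5) (12.5,26) (12.5,38) (8.5,25.5)
edge 0: (5.5,13.5)→(6,1)  cross = 5.5·1 − 6·13.5 = -75.5000; (r_i+r_j)·cross = 11.5·-75.5000 = -868.2500
edge 1: (6,1)→(7.5,3.5)  cross = 6·3.5 − 7.5·1 = 13.5000; (r_i+r_j)·cross = 13.5·13.5000 = 182.2500
edge 2: (7.5,3.5)→(12.5,26)  cross = 7.5·26 − 12.5·3.5 = 151.2500; (r_i+r_j)·cross = 20·151.2500 = 3025.0000
edge 3: (12.5,26)→(12.5,38)  cross = 12.5·38 − 12.5·26 = 150.0000; (r_i+r_j)·cross = 25·150.0000 = 3750.0000
edge 4: (12.5,38)→(8.5,25.5)  cross = 12.5·25.5 − 8.5·38 = -4.2500; (r_i+r_j)·cross = 21·-4.2500 = -89.2500
edge 5: (8.5,25.5)→(5.5,13.5)  cross = 8.5·13.5 − 5.5·25.5 = -25.5000; (r_i+r_j)·cross = 14·-25.5000 = -357.0000
Σcross = 209.5000 → A = |Σcross|/2 = 104.7500 mm²
Σ(r_i+r_j)·cross = 5642.7500 → first moment M = |Σ|/6 = 940.4583
R_c = M/A = 940.4583/104.7500 = 8.9781 mm
θ = 273° = 4.764749 rad
V = θ·R_c·A = 4.764749·8.9781·104.7500 = 4481.048 mm³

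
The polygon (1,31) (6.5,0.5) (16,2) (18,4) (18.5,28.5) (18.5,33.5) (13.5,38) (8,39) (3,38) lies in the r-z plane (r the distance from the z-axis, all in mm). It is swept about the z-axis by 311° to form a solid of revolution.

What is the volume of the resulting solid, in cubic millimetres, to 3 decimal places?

Profile (r,z), 9 vertices: (1,31) (6.5,0.5) (16,2) (18,4) (18.5,28.5) (18.5,33.5) (13.5,38) (8,39) (3,38)
edge 0: (1,31)→(6.5,0.5)  cross = 1·0.5 − 6.5·31 = -201.0000; (r_i+r_j)·cross = 7.5·-201.0000 = -1507.5000
edge 1: (6.5,0.5)→(16,2)  cross = 6.5·2 − 16·0.5 = 5.0000; (r_i+r_j)·cross = 22.5·5.0000 = 112.5000
edge 2: (16,2)→(18,4)  cross = 16·4 − 18·2 = 28.0000; (r_i+r_j)·cross = 34·28.0000 = 952.0000
edge 3: (18,4)→(18.5,28.5)  cross = 18·28.5 − 18.5·4 = 439.0000; (r_i+r_j)·cross = 36.5·439.0000 = 16023.5000
edge 4: (18.5,28.5)→(18.5,33.5)  cross = 18.5·33.5 − 18.5·28.5 = 92.5000; (r_i+r_j)·cross = 37·92.5000 = 3422.5000
edge 5: (18.5,33.5)→(13.5,38)  cross = 18.5·38 − 13.5·33.5 = 250.7500; (r_i+r_j)·cross = 32·250.7500 = 8024.0000
edge 6: (13.5,38)→(8,39)  cross = 13.5·39 − 8·38 = 222.5000; (r_i+r_j)·cross = 21.5·222.5000 = 4783.7500
edge 7: (8,39)→(3,38)  cross = 8·38 − 3·39 = 187.0000; (r_i+r_j)·cross = 11·187.0000 = 2057.0000
edge 8: (3,38)→(1,31)  cross = 3·31 − 1·38 = 55.0000; (r_i+r_j)·cross = 4·55.0000 = 220.0000
Σcross = 1078.7500 → A = |Σcross|/2 = 539.3750 mm²
Σ(r_i+r_j)·cross = 34087.7500 → first moment M = |Σ|/6 = 5681.2917
R_c = M/A = 5681.2917/539.3750 = 10.5331 mm
θ = 311° = 5.427974 rad
V = θ·R_c·A = 5.427974·10.5331·539.3750 = 30837.903 mm³

Volume = 30837.903 mm³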